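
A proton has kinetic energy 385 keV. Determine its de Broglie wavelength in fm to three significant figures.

λ = 46.1 fm

KE = 385 keV = 6.168 × 10⁻¹⁴ J.
p = √(2mKE) = √(2 × 1.673 × 10⁻²⁷ × 6.168 × 10⁻¹⁴) = 1.437 × 10⁻²⁰ kg·m/s.
λ = h/p = 6.626 × 10⁻³⁴ / 1.437 × 10⁻²⁰ = 4.61 × 10⁻¹⁴ m = 46.1 fm.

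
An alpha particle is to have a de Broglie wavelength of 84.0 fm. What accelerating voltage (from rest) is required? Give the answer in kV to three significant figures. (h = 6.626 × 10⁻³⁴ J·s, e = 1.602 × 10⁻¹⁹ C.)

V = 14.6 kV

p = h/λ = 6.626 × 10⁻³⁴ / 8.400 × 10⁻¹⁴ = 7.888 × 10⁻²¹ kg·m/s.
KE = p²/(2m) = 4.682 × 10⁻¹⁵ J.
V = KE/2e = 4.682 × 10⁻¹⁵ / (2 × 1.602 × 10⁻¹⁹) = 14.6 kV.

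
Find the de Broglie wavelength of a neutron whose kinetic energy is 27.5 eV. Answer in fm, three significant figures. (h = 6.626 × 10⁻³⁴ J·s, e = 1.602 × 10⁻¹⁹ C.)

λ = 5450 fm

KE = 27.5 eV = 4.406 × 10⁻¹⁸ J.
p = √(2mKE) = √(2 × 1.675 × 10⁻²⁷ × 4.406 × 10⁻¹⁸) = 1.215 × 10⁻²² kg·m/s.
λ = h/p = 6.626 × 10⁻³⁴ / 1.215 × 10⁻²² = 5.45 × 10⁻¹² m = 5450 fm.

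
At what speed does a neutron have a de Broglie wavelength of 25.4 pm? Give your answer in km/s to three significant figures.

v = 15.6 km/s

p = h/λ = 6.626 × 10⁻³⁴ / 2.540 × 10⁻¹¹ = 2.609 × 10⁻²³ kg·m/s.
v = p/m = 2.609 × 10⁻²³ / 1.675 × 10⁻²⁷ = 1.56 × 10⁴ m/s = 15.6 km/s.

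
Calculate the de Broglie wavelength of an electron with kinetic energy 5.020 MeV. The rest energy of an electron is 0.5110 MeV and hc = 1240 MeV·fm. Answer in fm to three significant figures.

Total energy E = KE + m₀c² = 5.020 + 0.5110 = 5.5310 MeV.
(pc)² = E² − (m₀c²)² = (5.5310)² − (0.5110)² = 30.33 MeV², so pc = 5.507 MeV.
λ = hc/(pc) = 1240 MeV·fm / 5.507 MeV = 225 fm.

λ = 225 fm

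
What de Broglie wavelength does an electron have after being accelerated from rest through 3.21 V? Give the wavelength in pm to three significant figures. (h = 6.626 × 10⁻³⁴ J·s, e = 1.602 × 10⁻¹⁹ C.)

KE = eV = 1.602 × 10⁻¹⁹ × 3.210 = 5.142 × 10⁻¹⁹ J.
p = √(2mKE) = √(2 × 9.109 × 10⁻³¹ × 5.142 × 10⁻¹⁹) = 9.679 × 10⁻²⁵ kg·m/s.
λ = h/p = 6.626 × 10⁻³⁴ / 9.679 × 10⁻²⁵ = 6.85 × 10⁻¹⁰ m = 685 pm.

λ = 685 pm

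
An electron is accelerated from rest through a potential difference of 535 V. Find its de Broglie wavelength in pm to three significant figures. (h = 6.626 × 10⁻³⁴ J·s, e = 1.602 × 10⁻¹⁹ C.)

KE = eV = 1.602 × 10⁻¹⁹ × 535.0 = 8.571 × 10⁻¹⁷ J.
p = √(2mKE) = √(2 × 9.109 × 10⁻³¹ × 8.571 × 10⁻¹⁷) = 1.250 × 10⁻²³ kg·m/s.
λ = h/p = 6.626 × 10⁻³⁴ / 1.250 × 10⁻²³ = 5.30 × 10⁻¹¹ m = 53.0 pm.

λ = 53.0 pm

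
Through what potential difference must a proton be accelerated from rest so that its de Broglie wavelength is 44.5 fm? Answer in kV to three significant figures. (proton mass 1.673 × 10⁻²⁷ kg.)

p = h/λ = 6.626 × 10⁻³⁴ / 4.450 × 10⁻¹⁴ = 1.489 × 10⁻²⁰ kg·m/s.
KE = p²/(2m) = 6.626 × 10⁻¹⁴ J.
V = KE/e = 6.626 × 10⁻¹⁴ / (1.602 × 10⁻¹⁹) = 414 kV.

V = 414 kV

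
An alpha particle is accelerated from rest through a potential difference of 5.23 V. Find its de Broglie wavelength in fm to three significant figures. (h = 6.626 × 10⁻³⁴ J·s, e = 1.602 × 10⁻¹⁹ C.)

λ = 4440 fm

KE = 2eV = 2 × 1.602 × 10⁻¹⁹ × 5.230 = 1.676 × 10⁻¹⁸ J.
p = √(2mKE) = √(2 × 6.645 × 10⁻²⁷ × 1.676 × 10⁻¹⁸) = 1.492 × 10⁻²² kg·m/s.
λ = h/p = 6.626 × 10⁻³⁴ / 1.492 × 10⁻²² = 4.44 × 10⁻¹² m = 4440 fm.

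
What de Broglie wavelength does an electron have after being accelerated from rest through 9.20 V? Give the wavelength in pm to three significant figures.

KE = eV = 1.602 × 10⁻¹⁹ × 9.200 = 1.474 × 10⁻¹⁸ J.
p = √(2mKE) = √(2 × 9.109 × 10⁻³¹ × 1.474 × 10⁻¹⁸) = 1.639 × 10⁻²⁴ kg·m/s.
λ = h/p = 6.626 × 10⁻³⁴ / 1.639 × 10⁻²⁴ = 4.04 × 10⁻¹⁰ m = 404 pm.

λ = 404 pm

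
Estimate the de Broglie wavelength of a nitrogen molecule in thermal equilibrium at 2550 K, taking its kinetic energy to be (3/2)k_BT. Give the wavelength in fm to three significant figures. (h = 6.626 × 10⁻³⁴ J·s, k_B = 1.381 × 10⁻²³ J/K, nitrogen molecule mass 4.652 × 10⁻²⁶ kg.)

λ = 9450 fm

KE = (3/2)k_BT = 1.5 × 1.381 × 10⁻²³ × 2550 = 5.282 × 10⁻²⁰ J.
p = √(2mKE) = √(2 × 4.652 × 10⁻²⁶ × 5.282 × 10⁻²⁰) = 7.010 × 10⁻²³ kg·m/s.
λ = h/p = 9.45 × 10⁻¹² m = 9450 fm.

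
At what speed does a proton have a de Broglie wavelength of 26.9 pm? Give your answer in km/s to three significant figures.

v = 14.7 km/s

p = h/λ = 6.626 × 10⁻³⁴ / 2.690 × 10⁻¹¹ = 2.463 × 10⁻²³ kg·m/s.
v = p/m = 2.463 × 10⁻²³ / 1.673 × 10⁻²⁷ = 1.47 × 10⁴ m/s = 14.7 km/s.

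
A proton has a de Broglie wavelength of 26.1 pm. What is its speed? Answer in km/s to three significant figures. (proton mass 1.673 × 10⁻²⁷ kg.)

v = 15.2 km/s

p = h/λ = 6.626 × 10⁻³⁴ / 2.610 × 10⁻¹¹ = 2.539 × 10⁻²³ kg·m/s.
v = p/m = 2.539 × 10⁻²³ / 1.673 × 10⁻²⁷ = 1.52 × 10⁴ m/s = 15.2 km/s.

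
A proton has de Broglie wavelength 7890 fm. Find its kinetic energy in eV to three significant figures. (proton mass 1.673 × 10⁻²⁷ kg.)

KE = 13.2 eV

p = h/λ = 6.626 × 10⁻³⁴ / 7.890 × 10⁻¹² = 8.398 × 10⁻²³ kg·m/s.
KE = p²/(2m) = (8.398 × 10⁻²³)² / (2 × 1.673 × 10⁻²⁷) = 2.108 × 10⁻¹⁸ J = 13.2 eV.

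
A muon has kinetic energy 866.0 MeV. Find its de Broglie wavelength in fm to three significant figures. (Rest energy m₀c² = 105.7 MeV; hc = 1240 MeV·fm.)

Total energy E = KE + m₀c² = 866.0 + 105.7 = 971.7 MeV.
(pc)² = E² − (m₀c²)² = (971.7)² − (105.7)² = 9.330 × 10⁵ MeV², so pc = 965.9 MeV.
λ = hc/(pc) = 1240 MeV·fm / 965.9 MeV = 1.28 fm.

λ = 1.28 fm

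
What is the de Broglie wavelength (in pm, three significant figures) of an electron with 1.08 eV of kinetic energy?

λ = 1180 pm

KE = 1.08 eV = 1.730 × 10⁻¹⁹ J.
p = √(2mKE) = √(2 × 9.109 × 10⁻³¹ × 1.730 × 10⁻¹⁹) = 5.614 × 10⁻²⁵ kg·m/s.
λ = h/p = 6.626 × 10⁻³⁴ / 5.614 × 10⁻²⁵ = 1.18 × 10⁻⁹ m = 1180 pm.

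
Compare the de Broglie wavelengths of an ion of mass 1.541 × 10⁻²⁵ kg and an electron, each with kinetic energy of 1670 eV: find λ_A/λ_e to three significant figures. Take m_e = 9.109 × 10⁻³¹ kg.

λ_A/λ_e = 2.43 × 10⁻³

At fixed KE, p = √(2mKE) so λ = h/p ∝ 1/√m.
λ_A/λ_e = √(m_e/m_A) = √(9.109 × 10⁻³¹/1.541 × 10⁻²⁵) = √(5.911 × 10⁻⁶) = 2.43 × 10⁻³.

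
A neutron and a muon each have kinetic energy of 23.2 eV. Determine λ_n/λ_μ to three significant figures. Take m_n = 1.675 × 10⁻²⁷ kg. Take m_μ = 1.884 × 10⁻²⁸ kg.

λ_n/λ_μ = 0.335

At fixed KE, p = √(2mKE) so λ = h/p ∝ 1/√m.
λ_n/λ_μ = √(m_μ/m_n) = √(1.884 × 10⁻²⁸/1.675 × 10⁻²⁷) = √(0.1125) = 0.335.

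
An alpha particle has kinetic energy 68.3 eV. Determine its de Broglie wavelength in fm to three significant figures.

λ = 1740 fm

KE = 68.3 eV = 1.094 × 10⁻¹⁷ J.
p = √(2mKE) = √(2 × 6.645 × 10⁻²⁷ × 1.094 × 10⁻¹⁷) = 3.813 × 10⁻²² kg·m/s.
λ = h/p = 6.626 × 10⁻³⁴ / 3.813 × 10⁻²² = 1.74 × 10⁻¹² m = 1740 fm.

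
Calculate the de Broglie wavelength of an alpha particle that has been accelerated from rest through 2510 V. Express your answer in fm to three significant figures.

λ = 203 fm

KE = 2eV = 2 × 1.602 × 10⁻¹⁹ × 2510 = 8.042 × 10⁻¹⁶ J.
p = √(2mKE) = √(2 × 6.645 × 10⁻²⁷ × 8.042 × 10⁻¹⁶) = 3.269 × 10⁻²¹ kg·m/s.
λ = h/p = 6.626 × 10⁻³⁴ / 3.269 × 10⁻²¹ = 2.03 × 10⁻¹³ m = 203 fm.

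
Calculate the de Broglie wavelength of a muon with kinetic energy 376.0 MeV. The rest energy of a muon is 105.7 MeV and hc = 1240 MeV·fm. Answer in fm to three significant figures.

Total energy E = KE + m₀c² = 376.0 + 105.7 = 481.7 MeV.
(pc)² = E² − (m₀c²)² = (481.7)² − (105.7)² = 2.209 × 10⁵ MeV², so pc = 470.0 MeV.
λ = hc/(pc) = 1240 MeV·fm / 470.0 MeV = 2.64 fm.

λ = 2.64 fm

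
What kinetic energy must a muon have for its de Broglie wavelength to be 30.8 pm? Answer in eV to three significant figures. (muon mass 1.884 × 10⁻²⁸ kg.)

KE = 7.67 eV

p = h/λ = 6.626 × 10⁻³⁴ / 3.080 × 10⁻¹¹ = 2.151 × 10⁻²³ kg·m/s.
KE = p²/(2m) = (2.151 × 10⁻²³)² / (2 × 1.884 × 10⁻²⁸) = 1.228 × 10⁻¹⁸ J = 7.67 eV.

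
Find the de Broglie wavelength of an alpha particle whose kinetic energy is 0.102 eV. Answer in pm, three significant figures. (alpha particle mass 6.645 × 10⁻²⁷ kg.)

KE = 0.102 eV = 1.634 × 10⁻²⁰ J.
p = √(2mKE) = √(2 × 6.645 × 10⁻²⁷ × 1.634 × 10⁻²⁰) = 1.474 × 10⁻²³ kg·m/s.
λ = h/p = 6.626 × 10⁻³⁴ / 1.474 × 10⁻²³ = 4.50 × 10⁻¹¹ m = 45.0 pm.

λ = 45.0 pm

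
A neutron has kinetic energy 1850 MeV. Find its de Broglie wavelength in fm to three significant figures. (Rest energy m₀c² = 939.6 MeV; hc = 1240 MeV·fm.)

Total energy E = KE + m₀c² = 1850 + 939.6 = 2789.6 MeV.
(pc)² = E² − (m₀c²)² = (2789.6)² − (939.6)² = 6.899 × 10⁶ MeV², so pc = 2627 MeV.
λ = hc/(pc) = 1240 MeV·fm / 2627 MeV = 0.472 fm.

λ = 0.472 fm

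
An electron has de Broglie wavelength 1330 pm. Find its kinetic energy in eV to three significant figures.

p = h/λ = 6.626 × 10⁻³⁴ / 1.330 × 10⁻⁹ = 4.982 × 10⁻²⁵ kg·m/s.
KE = p²/(2m) = (4.982 × 10⁻²⁵)² / (2 × 9.109 × 10⁻³¹) = 1.362 × 10⁻¹⁹ J = 0.850 eV.

KE = 0.850 eV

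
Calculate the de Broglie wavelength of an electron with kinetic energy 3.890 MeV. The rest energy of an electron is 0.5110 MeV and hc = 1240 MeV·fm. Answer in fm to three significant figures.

λ = 284 fm

Total energy E = KE + m₀c² = 3.890 + 0.5110 = 4.4010 MeV.
(pc)² = E² − (m₀c²)² = (4.4010)² − (0.5110)² = 19.11 MeV², so pc = 4.371 MeV.
λ = hc/(pc) = 1240 MeV·fm / 4.371 MeV = 284 fm.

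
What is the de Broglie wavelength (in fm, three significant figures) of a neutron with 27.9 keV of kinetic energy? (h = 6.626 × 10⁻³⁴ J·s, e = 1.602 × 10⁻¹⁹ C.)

λ = 171 fm

KE = 27.9 keV = 4.470 × 10⁻¹⁵ J.
p = √(2mKE) = √(2 × 1.675 × 10⁻²⁷ × 4.470 × 10⁻¹⁵) = 3.870 × 10⁻²¹ kg·m/s.
λ = h/p = 6.626 × 10⁻³⁴ / 3.870 × 10⁻²¹ = 1.71 × 10⁻¹³ m = 171 fm.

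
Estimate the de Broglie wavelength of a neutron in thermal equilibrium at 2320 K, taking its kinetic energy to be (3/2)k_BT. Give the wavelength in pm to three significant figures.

λ = 52.2 pm

KE = (3/2)k_BT = 1.5 × 1.381 × 10⁻²³ × 2320 = 4.806 × 10⁻²⁰ J.
p = √(2mKE) = √(2 × 1.675 × 10⁻²⁷ × 4.806 × 10⁻²⁰) = 1.269 × 10⁻²³ kg·m/s.
λ = h/p = 5.22 × 10⁻¹¹ m = 52.2 pm.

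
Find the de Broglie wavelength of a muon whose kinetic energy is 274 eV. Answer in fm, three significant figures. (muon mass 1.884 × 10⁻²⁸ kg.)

λ = 5150 fm

KE = 274 eV = 4.389 × 10⁻¹⁷ J.
p = √(2mKE) = √(2 × 1.884 × 10⁻²⁸ × 4.389 × 10⁻¹⁷) = 1.286 × 10⁻²² kg·m/s.
λ = h/p = 6.626 × 10⁻³⁴ / 1.286 × 10⁻²² = 5.15 × 10⁻¹² m = 5150 fm.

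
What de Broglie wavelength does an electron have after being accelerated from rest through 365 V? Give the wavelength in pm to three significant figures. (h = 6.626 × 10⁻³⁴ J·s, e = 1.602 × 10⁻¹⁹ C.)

KE = eV = 1.602 × 10⁻¹⁹ × 365.0 = 5.847 × 10⁻¹⁷ J.
p = √(2mKE) = √(2 × 9.109 × 10⁻³¹ × 5.847 × 10⁻¹⁷) = 1.032 × 10⁻²³ kg·m/s.
λ = h/p = 6.626 × 10⁻³⁴ / 1.032 × 10⁻²³ = 6.42 × 10⁻¹¹ m = 64.2 pm.

λ = 64.2 pm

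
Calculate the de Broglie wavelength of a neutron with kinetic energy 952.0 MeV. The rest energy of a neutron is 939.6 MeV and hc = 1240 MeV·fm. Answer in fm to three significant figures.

λ = 0.755 fm

Total energy E = KE + m₀c² = 952.0 + 939.6 = 1891.6 MeV.
(pc)² = E² − (m₀c²)² = (1891.6)² − (939.6)² = 2.695 × 10⁶ MeV², so pc = 1642 MeV.
λ = hc/(pc) = 1240 MeV·fm / 1642 MeV = 0.755 fm.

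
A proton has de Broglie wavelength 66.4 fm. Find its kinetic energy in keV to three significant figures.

p = h/λ = 6.626 × 10⁻³⁴ / 6.640 × 10⁻¹⁴ = 9.979 × 10⁻²¹ kg·m/s.
KE = p²/(2m) = (9.979 × 10⁻²¹)² / (2 × 1.673 × 10⁻²⁷) = 2.976 × 10⁻¹⁴ J = 186 keV.

KE = 186 keV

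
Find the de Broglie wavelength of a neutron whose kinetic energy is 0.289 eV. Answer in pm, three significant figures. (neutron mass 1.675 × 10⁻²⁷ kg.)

KE = 0.289 eV = 4.630 × 10⁻²⁰ J.
p = √(2mKE) = √(2 × 1.675 × 10⁻²⁷ × 4.630 × 10⁻²⁰) = 1.245 × 10⁻²³ kg·m/s.
λ = h/p = 6.626 × 10⁻³⁴ / 1.245 × 10⁻²³ = 5.32 × 10⁻¹¹ m = 53.2 pm.

λ = 53.2 pm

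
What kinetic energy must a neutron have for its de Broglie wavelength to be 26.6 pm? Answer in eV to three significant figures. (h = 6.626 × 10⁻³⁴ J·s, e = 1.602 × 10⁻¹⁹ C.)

KE = 1.16 eV

p = h/λ = 6.626 × 10⁻³⁴ / 2.660 × 10⁻¹¹ = 2.491 × 10⁻²³ kg·m/s.
KE = p²/(2m) = (2.491 × 10⁻²³)² / (2 × 1.675 × 10⁻²⁷) = 1.852 × 10⁻¹⁹ J = 1.16 eV.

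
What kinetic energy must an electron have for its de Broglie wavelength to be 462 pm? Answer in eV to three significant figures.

KE = 7.05 eV

p = h/λ = 6.626 × 10⁻³⁴ / 4.620 × 10⁻¹⁰ = 1.434 × 10⁻²⁴ kg·m/s.
KE = p²/(2m) = (1.434 × 10⁻²⁴)² / (2 × 9.109 × 10⁻³¹) = 1.129 × 10⁻¹⁸ J = 7.05 eV.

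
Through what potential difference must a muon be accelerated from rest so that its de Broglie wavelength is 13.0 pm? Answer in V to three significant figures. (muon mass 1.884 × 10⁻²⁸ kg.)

V = 43.0 V

p = h/λ = 6.626 × 10⁻³⁴ / 1.300 × 10⁻¹¹ = 5.097 × 10⁻²³ kg·m/s.
KE = p²/(2m) = 6.895 × 10⁻¹⁸ J.
V = KE/e = 6.895 × 10⁻¹⁸ / (1.602 × 10⁻¹⁹) = 43.0 V.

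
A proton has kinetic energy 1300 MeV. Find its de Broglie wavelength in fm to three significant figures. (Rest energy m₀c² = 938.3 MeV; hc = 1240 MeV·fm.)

Total energy E = KE + m₀c² = 1300 + 938.3 = 2238.3 MeV.
(pc)² = E² − (m₀c²)² = (2238.3)² − (938.3)² = 4.130 × 10⁶ MeV², so pc = 2032 MeV.
λ = hc/(pc) = 1240 MeV·fm / 2032 MeV = 0.610 fm.

λ = 0.610 fm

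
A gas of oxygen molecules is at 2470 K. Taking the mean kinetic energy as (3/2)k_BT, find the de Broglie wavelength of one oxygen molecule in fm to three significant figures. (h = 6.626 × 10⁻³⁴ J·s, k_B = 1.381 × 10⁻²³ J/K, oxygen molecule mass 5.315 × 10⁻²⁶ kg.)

KE = (3/2)k_BT = 1.5 × 1.381 × 10⁻²³ × 2470 = 5.117 × 10⁻²⁰ J.
p = √(2mKE) = √(2 × 5.315 × 10⁻²⁶ × 5.117 × 10⁻²⁰) = 7.375 × 10⁻²³ kg·m/s.
λ = h/p = 8.98 × 10⁻¹² m = 8980 fm.

λ = 8980 fm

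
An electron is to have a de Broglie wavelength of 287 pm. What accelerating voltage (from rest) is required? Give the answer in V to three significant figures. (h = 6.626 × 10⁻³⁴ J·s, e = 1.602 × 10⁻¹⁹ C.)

p = h/λ = 6.626 × 10⁻³⁴ / 2.870 × 10⁻¹⁰ = 2.309 × 10⁻²⁴ kg·m/s.
KE = p²/(2m) = 2.926 × 10⁻¹⁸ J.
V = KE/e = 2.926 × 10⁻¹⁸ / (1.602 × 10⁻¹⁹) = 18.3 V.

V = 18.3 V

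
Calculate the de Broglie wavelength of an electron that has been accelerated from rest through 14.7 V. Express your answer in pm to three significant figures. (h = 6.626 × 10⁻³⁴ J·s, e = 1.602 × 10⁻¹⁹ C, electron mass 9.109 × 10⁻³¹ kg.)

λ = 320 pm

KE = eV = 1.602 × 10⁻¹⁹ × 14.70 = 2.355 × 10⁻¹⁸ J.
p = √(2mKE) = √(2 × 9.109 × 10⁻³¹ × 2.355 × 10⁻¹⁸) = 2.071 × 10⁻²⁴ kg·m/s.
λ = h/p = 6.626 × 10⁻³⁴ / 2.071 × 10⁻²⁴ = 3.20 × 10⁻¹⁰ m = 320 pm.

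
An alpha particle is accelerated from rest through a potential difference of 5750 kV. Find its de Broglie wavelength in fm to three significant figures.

λ = 4.23 fm

KE = 2eV = 2 × 1.602 × 10⁻¹⁹ × 5.750 × 10⁶ = 1.842 × 10⁻¹² J.
p = √(2mKE) = √(2 × 6.645 × 10⁻²⁷ × 1.842 × 10⁻¹²) = 1.565 × 10⁻¹⁹ kg·m/s.
λ = h/p = 6.626 × 10⁻³⁴ / 1.565 × 10⁻¹⁹ = 4.23 × 10⁻¹⁵ m = 4.23 fm.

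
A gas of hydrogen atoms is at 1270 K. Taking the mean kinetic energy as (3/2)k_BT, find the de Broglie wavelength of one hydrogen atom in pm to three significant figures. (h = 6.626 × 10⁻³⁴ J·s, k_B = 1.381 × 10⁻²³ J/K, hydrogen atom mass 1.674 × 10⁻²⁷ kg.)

KE = (3/2)k_BT = 1.5 × 1.381 × 10⁻²³ × 1270 = 2.631 × 10⁻²⁰ J.
p = √(2mKE) = √(2 × 1.674 × 10⁻²⁷ × 2.631 × 10⁻²⁰) = 9.385 × 10⁻²⁴ kg·m/s.
λ = h/p = 7.06 × 10⁻¹¹ m = 70.6 pm.

λ = 70.6 pm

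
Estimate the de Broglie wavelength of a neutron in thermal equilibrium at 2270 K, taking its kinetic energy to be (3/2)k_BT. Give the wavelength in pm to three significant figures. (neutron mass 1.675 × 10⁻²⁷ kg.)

KE = (3/2)k_BT = 1.5 × 1.381 × 10⁻²³ × 2270 = 4.702 × 10⁻²⁰ J.
p = √(2mKE) = √(2 × 1.675 × 10⁻²⁷ × 4.702 × 10⁻²⁰) = 1.255 × 10⁻²³ kg·m/s.
λ = h/p = 5.28 × 10⁻¹¹ m = 52.8 pm.

λ = 52.8 pm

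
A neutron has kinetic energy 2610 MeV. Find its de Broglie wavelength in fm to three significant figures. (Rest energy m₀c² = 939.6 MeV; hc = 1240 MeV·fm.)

Total energy E = KE + m₀c² = 2610 + 939.6 = 3549.6 MeV.
(pc)² = E² − (m₀c²)² = (3549.6)² − (939.6)² = 1.172 × 10⁷ MeV², so pc = 3423 MeV.
λ = hc/(pc) = 1240 MeV·fm / 3423 MeV = 0.362 fm.

λ = 0.362 fm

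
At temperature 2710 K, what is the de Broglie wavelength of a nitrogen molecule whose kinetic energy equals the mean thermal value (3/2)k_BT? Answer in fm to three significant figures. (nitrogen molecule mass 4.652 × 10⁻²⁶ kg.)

λ = 9170 fm

KE = (3/2)k_BT = 1.5 × 1.381 × 10⁻²³ × 2710 = 5.614 × 10⁻²⁰ J.
p = √(2mKE) = √(2 × 4.652 × 10⁻²⁶ × 5.614 × 10⁻²⁰) = 7.227 × 10⁻²³ kg·m/s.
λ = h/p = 9.17 × 10⁻¹² m = 9170 fm.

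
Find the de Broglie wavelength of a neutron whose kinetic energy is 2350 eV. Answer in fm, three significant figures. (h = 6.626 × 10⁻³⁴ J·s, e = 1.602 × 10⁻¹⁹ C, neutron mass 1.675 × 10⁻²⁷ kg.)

KE = 2350 eV = 3.765 × 10⁻¹⁶ J.
p = √(2mKE) = √(2 × 1.675 × 10⁻²⁷ × 3.765 × 10⁻¹⁶) = 1.123 × 10⁻²¹ kg·m/s.
λ = h/p = 6.626 × 10⁻³⁴ / 1.123 × 10⁻²¹ = 5.90 × 10⁻¹³ m = 590 fm.

λ = 590 fm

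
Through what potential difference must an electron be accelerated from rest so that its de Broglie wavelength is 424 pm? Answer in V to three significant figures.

V = 8.37 V

p = h/λ = 6.626 × 10⁻³⁴ / 4.240 × 10⁻¹⁰ = 1.563 × 10⁻²⁴ kg·m/s.
KE = p²/(2m) = 1.341 × 10⁻¹⁸ J.
V = KE/e = 1.341 × 10⁻¹⁸ / (1.602 × 10⁻¹⁹) = 8.37 V.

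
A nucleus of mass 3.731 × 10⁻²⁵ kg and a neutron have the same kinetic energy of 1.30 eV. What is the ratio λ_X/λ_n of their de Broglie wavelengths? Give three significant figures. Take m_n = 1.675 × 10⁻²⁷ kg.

At fixed KE, p = √(2mKE) so λ = h/p ∝ 1/√m.
λ_X/λ_n = √(m_n/m_X) = √(1.675 × 10⁻²⁷/3.731 × 10⁻²⁵) = √(4.489 × 10⁻³) = 0.0670.

λ_X/λ_n = 0.0670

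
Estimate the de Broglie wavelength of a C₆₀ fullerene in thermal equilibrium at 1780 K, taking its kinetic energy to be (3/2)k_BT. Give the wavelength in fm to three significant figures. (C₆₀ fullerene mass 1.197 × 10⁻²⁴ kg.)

KE = (3/2)k_BT = 1.5 × 1.381 × 10⁻²³ × 1780 = 3.687 × 10⁻²⁰ J.
p = √(2mKE) = √(2 × 1.197 × 10⁻²⁴ × 3.687 × 10⁻²⁰) = 2.971 × 10⁻²² kg·m/s.
λ = h/p = 2.23 × 10⁻¹² m = 2230 fm.

λ = 2230 fm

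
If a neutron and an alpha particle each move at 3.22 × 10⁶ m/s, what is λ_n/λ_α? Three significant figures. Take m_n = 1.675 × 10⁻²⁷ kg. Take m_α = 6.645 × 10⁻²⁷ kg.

λ_n/λ_α = 3.97

At fixed v, p = mv so λ = h/(mv) ∝ 1/m.
λ_n/λ_α = m_α/m_n = 6.645 × 10⁻²⁷/1.675 × 10⁻²⁷ = 3.97.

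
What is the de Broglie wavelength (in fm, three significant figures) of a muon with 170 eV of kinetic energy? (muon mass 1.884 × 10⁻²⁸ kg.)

KE = 170 eV = 2.723 × 10⁻¹⁷ J.
p = √(2mKE) = √(2 × 1.884 × 10⁻²⁸ × 2.723 × 10⁻¹⁷) = 1.013 × 10⁻²² kg·m/s.
λ = h/p = 6.626 × 10⁻³⁴ / 1.013 × 10⁻²² = 6.54 × 10⁻¹² m = 6540 fm.

λ = 6540 fm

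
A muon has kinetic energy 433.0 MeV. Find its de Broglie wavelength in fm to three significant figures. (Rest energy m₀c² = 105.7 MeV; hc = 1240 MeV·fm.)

Total energy E = KE + m₀c² = 433.0 + 105.7 = 538.7 MeV.
(pc)² = E² − (m₀c²)² = (538.7)² − (105.7)² = 2.790 × 10⁵ MeV², so pc = 528.2 MeV.
λ = hc/(pc) = 1240 MeV·fm / 528.2 MeV = 2.35 fm.

λ = 2.35 fm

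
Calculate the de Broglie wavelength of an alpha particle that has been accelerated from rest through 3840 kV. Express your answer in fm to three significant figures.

KE = 2eV = 2 × 1.602 × 10⁻¹⁹ × 3.840 × 10⁶ = 1.230 × 10⁻¹² J.
p = √(2mKE) = √(2 × 6.645 × 10⁻²⁷ × 1.230 × 10⁻¹²) = 1.279 × 10⁻¹⁹ kg·m/s.
λ = h/p = 6.626 × 10⁻³⁴ / 1.279 × 10⁻¹⁹ = 5.18 × 10⁻¹⁵ m = 5.18 fm.

λ = 5.18 fm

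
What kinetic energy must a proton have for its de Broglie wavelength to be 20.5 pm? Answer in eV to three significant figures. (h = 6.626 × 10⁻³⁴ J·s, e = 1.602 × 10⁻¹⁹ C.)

KE = 1.95 eV

p = h/λ = 6.626 × 10⁻³⁴ / 2.050 × 10⁻¹¹ = 3.232 × 10⁻²³ kg·m/s.
KE = p²/(2m) = (3.232 × 10⁻²³)² / (2 × 1.673 × 10⁻²⁷) = 3.122 × 10⁻¹⁹ J = 1.95 eV.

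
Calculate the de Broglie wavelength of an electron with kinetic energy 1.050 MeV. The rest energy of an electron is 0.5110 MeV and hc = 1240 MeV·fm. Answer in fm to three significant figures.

Total energy E = KE + m₀c² = 1.050 + 0.5110 = 1.5610 MeV.
(pc)² = E² − (m₀c²)² = (1.5610)² − (0.5110)² = 2.176 MeV², so pc = 1.475 MeV.
λ = hc/(pc) = 1240 MeV·fm / 1.475 MeV = 841 fm.

λ = 841 fm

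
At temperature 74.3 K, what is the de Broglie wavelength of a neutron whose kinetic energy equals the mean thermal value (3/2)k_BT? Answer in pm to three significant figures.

KE = (3/2)k_BT = 1.5 × 1.381 × 10⁻²³ × 74.3 = 1.539 × 10⁻²¹ J.
p = √(2mKE) = √(2 × 1.675 × 10⁻²⁷ × 1.539 × 10⁻²¹) = 2.271 × 10⁻²⁴ kg·m/s.
λ = h/p = 2.92 × 10⁻¹⁰ m = 292 pm.

λ = 292 pm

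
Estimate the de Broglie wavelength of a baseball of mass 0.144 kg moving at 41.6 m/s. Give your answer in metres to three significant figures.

p = mv = 0.144 × 41.6 = 5.990 kg·m/s.
λ = h/p = 6.626 × 10⁻³⁴ / 5.990 = 1.11 × 10⁻³⁴ m.

λ = 1.11 × 10⁻³⁴ m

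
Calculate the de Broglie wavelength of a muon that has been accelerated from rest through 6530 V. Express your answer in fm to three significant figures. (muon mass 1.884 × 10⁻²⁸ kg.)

λ = 1060 fm

KE = eV = 1.602 × 10⁻¹⁹ × 6530 = 1.046 × 10⁻¹⁵ J.
p = √(2mKE) = √(2 × 1.884 × 10⁻²⁸ × 1.046 × 10⁻¹⁵) = 6.278 × 10⁻²² kg·m/s.
λ = h/p = 6.626 × 10⁻³⁴ / 6.278 × 10⁻²² = 1.06 × 10⁻¹² m = 1060 fm.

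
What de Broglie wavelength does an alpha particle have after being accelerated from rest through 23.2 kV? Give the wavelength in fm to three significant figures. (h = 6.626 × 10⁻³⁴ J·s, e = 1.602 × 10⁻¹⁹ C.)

λ = 66.7 fm

KE = 2eV = 2 × 1.602 × 10⁻¹⁹ × 2.320 × 10⁴ = 7.433 × 10⁻¹⁵ J.
p = √(2mKE) = √(2 × 6.645 × 10⁻²⁷ × 7.433 × 10⁻¹⁵) = 9.939 × 10⁻²¹ kg·m/s.
λ = h/p = 6.626 × 10⁻³⁴ / 9.939 × 10⁻²¹ = 6.67 × 10⁻¹⁴ m = 66.7 fm.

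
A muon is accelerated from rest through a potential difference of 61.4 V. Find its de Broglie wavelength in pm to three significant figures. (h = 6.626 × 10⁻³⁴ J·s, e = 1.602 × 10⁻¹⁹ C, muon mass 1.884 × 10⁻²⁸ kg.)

λ = 10.9 pm

KE = eV = 1.602 × 10⁻¹⁹ × 61.40 = 9.836 × 10⁻¹⁸ J.
p = √(2mKE) = √(2 × 1.884 × 10⁻²⁸ × 9.836 × 10⁻¹⁸) = 6.088 × 10⁻²³ kg·m/s.
λ = h/p = 6.626 × 10⁻³⁴ / 6.088 × 10⁻²³ = 1.09 × 10⁻¹¹ m = 10.9 pm.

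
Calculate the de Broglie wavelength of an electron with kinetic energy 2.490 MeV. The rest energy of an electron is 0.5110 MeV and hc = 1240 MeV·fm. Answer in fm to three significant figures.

λ = 419 fm

Total energy E = KE + m₀c² = 2.490 + 0.5110 = 3.0010 MeV.
(pc)² = E² − (m₀c²)² = (3.0010)² − (0.5110)² = 8.745 MeV², so pc = 2.957 MeV.
λ = hc/(pc) = 1240 MeV·fm / 2.957 MeV = 419 fm.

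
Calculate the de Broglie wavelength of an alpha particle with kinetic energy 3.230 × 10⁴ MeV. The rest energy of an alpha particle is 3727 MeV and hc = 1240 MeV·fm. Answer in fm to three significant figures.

Total energy E = KE + m₀c² = 3.230 × 10⁴ + 3727 = 36027 MeV.
(pc)² = E² − (m₀c²)² = (36027)² − (3727)² = 1.284 × 10⁹ MeV², so pc = 3.583 × 10⁴ MeV.
λ = hc/(pc) = 1240 MeV·fm / 3.583 × 10⁴ MeV = 0.0346 fm.

λ = 0.0346 fm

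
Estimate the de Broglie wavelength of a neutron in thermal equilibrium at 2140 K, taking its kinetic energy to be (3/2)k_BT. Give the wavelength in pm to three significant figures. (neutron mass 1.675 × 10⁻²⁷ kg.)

λ = 54.4 pm

KE = (3/2)k_BT = 1.5 × 1.381 × 10⁻²³ × 2140 = 4.433 × 10⁻²⁰ J.
p = √(2mKE) = √(2 × 1.675 × 10⁻²⁷ × 4.433 × 10⁻²⁰) = 1.219 × 10⁻²³ kg·m/s.
λ = h/p = 5.44 × 10⁻¹¹ m = 54.4 pm.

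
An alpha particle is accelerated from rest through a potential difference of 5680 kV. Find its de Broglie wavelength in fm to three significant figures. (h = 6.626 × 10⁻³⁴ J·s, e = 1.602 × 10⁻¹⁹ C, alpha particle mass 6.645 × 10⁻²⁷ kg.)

λ = 4.26 fm

KE = 2eV = 2 × 1.602 × 10⁻¹⁹ × 5.680 × 10⁶ = 1.820 × 10⁻¹² J.
p = √(2mKE) = √(2 × 6.645 × 10⁻²⁷ × 1.820 × 10⁻¹²) = 1.555 × 10⁻¹⁹ kg·m/s.
λ = h/p = 6.626 × 10⁻³⁴ / 1.555 × 10⁻¹⁹ = 4.26 × 10⁻¹⁵ m = 4.26 fm.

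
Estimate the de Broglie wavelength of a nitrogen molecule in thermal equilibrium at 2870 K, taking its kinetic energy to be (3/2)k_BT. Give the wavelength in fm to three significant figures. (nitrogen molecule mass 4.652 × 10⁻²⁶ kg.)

KE = (3/2)k_BT = 1.5 × 1.381 × 10⁻²³ × 2870 = 5.945 × 10⁻²⁰ J.
p = √(2mKE) = √(2 × 4.652 × 10⁻²⁶ × 5.945 × 10⁻²⁰) = 7.437 × 10⁻²³ kg·m/s.
λ = h/p = 8.91 × 10⁻¹² m = 8910 fm.

λ = 8910 fm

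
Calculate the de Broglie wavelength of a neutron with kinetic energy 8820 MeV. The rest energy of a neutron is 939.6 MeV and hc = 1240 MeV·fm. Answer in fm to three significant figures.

λ = 0.128 fm

Total energy E = KE + m₀c² = 8820 + 939.6 = 9759.6 MeV.
(pc)² = E² − (m₀c²)² = (9759.6)² − (939.6)² = 9.437 × 10⁷ MeV², so pc = 9714 MeV.
λ = hc/(pc) = 1240 MeV·fm / 9714 MeV = 0.128 fm.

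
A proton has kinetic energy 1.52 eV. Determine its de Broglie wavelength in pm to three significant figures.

KE = 1.52 eV = 2.435 × 10⁻¹⁹ J.
p = √(2mKE) = √(2 × 1.673 × 10⁻²⁷ × 2.435 × 10⁻¹⁹) = 2.854 × 10⁻²³ kg·m/s.
λ = h/p = 6.626 × 10⁻³⁴ / 2.854 × 10⁻²³ = 2.32 × 10⁻¹¹ m = 23.2 pm.

λ = 23.2 pm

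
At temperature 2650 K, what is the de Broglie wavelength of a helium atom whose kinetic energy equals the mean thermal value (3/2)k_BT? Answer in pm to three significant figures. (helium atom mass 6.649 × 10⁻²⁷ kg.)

λ = 24.5 pm

KE = (3/2)k_BT = 1.5 × 1.381 × 10⁻²³ × 2650 = 5.489 × 10⁻²⁰ J.
p = √(2mKE) = √(2 × 6.649 × 10⁻²⁷ × 5.489 × 10⁻²⁰) = 2.702 × 10⁻²³ kg·m/s.
λ = h/p = 2.45 × 10⁻¹¹ m = 24.5 pm.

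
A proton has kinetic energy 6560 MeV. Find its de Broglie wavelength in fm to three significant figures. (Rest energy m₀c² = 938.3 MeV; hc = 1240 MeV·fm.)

λ = 0.167 fm

Total energy E = KE + m₀c² = 6560 + 938.3 = 7498.3 MeV.
(pc)² = E² − (m₀c²)² = (7498.3)² − (938.3)² = 5.534 × 10⁷ MeV², so pc = 7439 MeV.
λ = hc/(pc) = 1240 MeV·fm / 7439 MeV = 0.167 fm.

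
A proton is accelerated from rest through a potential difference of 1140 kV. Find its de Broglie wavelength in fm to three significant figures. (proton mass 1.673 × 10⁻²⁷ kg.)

λ = 26.8 fm

KE = eV = 1.602 × 10⁻¹⁹ × 1.140 × 10⁶ = 1.826 × 10⁻¹³ J.
p = √(2mKE) = √(2 × 1.673 × 10⁻²⁷ × 1.826 × 10⁻¹³) = 2.472 × 10⁻²⁰ kg·m/s.
λ = h/p = 6.626 × 10⁻³⁴ / 2.472 × 10⁻²⁰ = 2.68 × 10⁻¹⁴ m = 26.8 fm.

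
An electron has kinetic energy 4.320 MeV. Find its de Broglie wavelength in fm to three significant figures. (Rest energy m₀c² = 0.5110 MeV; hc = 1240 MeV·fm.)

Total energy E = KE + m₀c² = 4.320 + 0.5110 = 4.8310 MeV.
(pc)² = E² − (m₀c²)² = (4.8310)² − (0.5110)² = 23.08 MeV², so pc = 4.804 MeV.
λ = hc/(pc) = 1240 MeV·fm / 4.804 MeV = 258 fm.

λ = 258 fm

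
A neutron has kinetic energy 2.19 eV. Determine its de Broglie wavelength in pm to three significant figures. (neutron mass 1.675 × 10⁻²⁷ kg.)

λ = 19.3 pm

KE = 2.19 eV = 3.508 × 10⁻¹⁹ J.
p = √(2mKE) = √(2 × 1.675 × 10⁻²⁷ × 3.508 × 10⁻¹⁹) = 3.428 × 10⁻²³ kg·m/s.
λ = h/p = 6.626 × 10⁻³⁴ / 3.428 × 10⁻²³ = 1.93 × 10⁻¹¹ m = 19.3 pm.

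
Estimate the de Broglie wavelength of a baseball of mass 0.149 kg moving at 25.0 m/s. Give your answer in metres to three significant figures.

p = mv = 0.149 × 25.0 = 3.725 kg·m/s.
λ = h/p = 6.626 × 10⁻³⁴ / 3.725 = 1.78 × 10⁻³⁴ m.

λ = 1.78 × 10⁻³⁴ m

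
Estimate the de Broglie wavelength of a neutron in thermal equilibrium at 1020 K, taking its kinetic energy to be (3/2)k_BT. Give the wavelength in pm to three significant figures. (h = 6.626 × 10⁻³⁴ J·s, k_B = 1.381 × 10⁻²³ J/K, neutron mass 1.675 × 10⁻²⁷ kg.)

KE = (3/2)k_BT = 1.5 × 1.381 × 10⁻²³ × 1020 = 2.113 × 10⁻²⁰ J.
p = √(2mKE) = √(2 × 1.675 × 10⁻²⁷ × 2.113 × 10⁻²⁰) = 8.413 × 10⁻²⁴ kg·m/s.
λ = h/p = 7.88 × 10⁻¹¹ m = 78.8 pm.

λ = 78.8 pm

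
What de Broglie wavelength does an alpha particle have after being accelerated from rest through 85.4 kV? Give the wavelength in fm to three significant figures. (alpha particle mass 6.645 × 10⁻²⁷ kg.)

KE = 2eV = 2 × 1.602 × 10⁻¹⁹ × 8.540 × 10⁴ = 2.736 × 10⁻¹⁴ J.
p = √(2mKE) = √(2 × 6.645 × 10⁻²⁷ × 2.736 × 10⁻¹⁴) = 1.907 × 10⁻²⁰ kg·m/s.
λ = h/p = 6.626 × 10⁻³⁴ / 1.907 × 10⁻²⁰ = 3.47 × 10⁻¹⁴ m = 34.7 fm.

λ = 34.7 fm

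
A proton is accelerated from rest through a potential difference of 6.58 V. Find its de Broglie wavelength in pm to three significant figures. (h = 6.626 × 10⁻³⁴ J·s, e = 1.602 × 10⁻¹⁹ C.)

KE = eV = 1.602 × 10⁻¹⁹ × 6.580 = 1.054 × 10⁻¹⁸ J.
p = √(2mKE) = √(2 × 1.673 × 10⁻²⁷ × 1.054 × 10⁻¹⁸) = 5.939 × 10⁻²³ kg·m/s.
λ = h/p = 6.626 × 10⁻³⁴ / 5.939 × 10⁻²³ = 1.12 × 10⁻¹¹ m = 11.2 pm.

λ = 11.2 pm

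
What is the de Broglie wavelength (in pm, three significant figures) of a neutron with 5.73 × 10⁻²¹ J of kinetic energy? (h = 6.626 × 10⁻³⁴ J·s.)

λ = 151 pm

p = √(2mKE) = √(2 × 1.675 × 10⁻²⁷ × 5.730 × 10⁻²¹) = 4.381 × 10⁻²⁴ kg·m/s.
λ = h/p = 6.626 × 10⁻³⁴ / 4.381 × 10⁻²⁴ = 1.51 × 10⁻¹⁰ m = 151 pm.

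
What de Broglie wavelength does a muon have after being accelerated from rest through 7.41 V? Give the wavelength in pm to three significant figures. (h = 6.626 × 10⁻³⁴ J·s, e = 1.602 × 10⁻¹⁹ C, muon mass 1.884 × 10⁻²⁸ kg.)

KE = eV = 1.602 × 10⁻¹⁹ × 7.410 = 1.187 × 10⁻¹⁸ J.
p = √(2mKE) = √(2 × 1.884 × 10⁻²⁸ × 1.187 × 10⁻¹⁸) = 2.115 × 10⁻²³ kg·m/s.
λ = h/p = 6.626 × 10⁻³⁴ / 2.115 × 10⁻²³ = 3.13 × 10⁻¹¹ m = 31.3 pm.

λ = 31.3 pm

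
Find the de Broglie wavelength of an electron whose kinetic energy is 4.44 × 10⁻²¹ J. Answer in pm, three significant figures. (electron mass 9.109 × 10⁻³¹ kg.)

p = √(2mKE) = √(2 × 9.109 × 10⁻³¹ × 4.440 × 10⁻²¹) = 8.994 × 10⁻²⁶ kg·m/s.
λ = h/p = 6.626 × 10⁻³⁴ / 8.994 × 10⁻²⁶ = 7.37 × 10⁻⁹ m = 7370 pm.

λ = 7370 pm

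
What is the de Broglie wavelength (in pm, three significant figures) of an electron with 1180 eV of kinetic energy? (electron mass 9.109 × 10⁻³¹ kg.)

λ = 35.7 pm

KE = 1180 eV = 1.890 × 10⁻¹⁶ J.
p = √(2mKE) = √(2 × 9.109 × 10⁻³¹ × 1.890 × 10⁻¹⁶) = 1.856 × 10⁻²³ kg·m/s.
λ = h/p = 6.626 × 10⁻³⁴ / 1.856 × 10⁻²³ = 3.57 × 10⁻¹¹ m = 35.7 pm.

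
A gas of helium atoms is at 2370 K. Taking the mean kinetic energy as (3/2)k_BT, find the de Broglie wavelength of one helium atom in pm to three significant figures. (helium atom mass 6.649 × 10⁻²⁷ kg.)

KE = (3/2)k_BT = 1.5 × 1.381 × 10⁻²³ × 2370 = 4.909 × 10⁻²⁰ J.
p = √(2mKE) = √(2 × 6.649 × 10⁻²⁷ × 4.909 × 10⁻²⁰) = 2.555 × 10⁻²³ kg·m/s.
λ = h/p = 2.59 × 10⁻¹¹ m = 25.9 pm.

λ = 25.9 pm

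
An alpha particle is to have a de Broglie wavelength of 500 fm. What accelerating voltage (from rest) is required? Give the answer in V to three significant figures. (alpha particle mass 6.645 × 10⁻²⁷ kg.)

p = h/λ = 6.626 × 10⁻³⁴ / 5.000 × 10⁻¹³ = 1.325 × 10⁻²¹ kg·m/s.
KE = p²/(2m) = 1.321 × 10⁻¹⁶ J.
V = KE/2e = 1.321 × 10⁻¹⁶ / (2 × 1.602 × 10⁻¹⁹) = 412 V.

V = 412 V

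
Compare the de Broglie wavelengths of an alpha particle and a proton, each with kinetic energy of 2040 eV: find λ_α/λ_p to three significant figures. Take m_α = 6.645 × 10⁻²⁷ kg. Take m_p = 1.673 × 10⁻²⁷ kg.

At fixed KE, p = √(2mKE) so λ = h/p ∝ 1/√m.
λ_α/λ_p = √(m_p/m_α) = √(1.673 × 10⁻²⁷/6.645 × 10⁻²⁷) = √(0.2518) = 0.502.

λ_α/λ_p = 0.502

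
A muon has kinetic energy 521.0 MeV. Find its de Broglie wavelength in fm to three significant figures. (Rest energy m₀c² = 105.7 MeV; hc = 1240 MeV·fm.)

Total energy E = KE + m₀c² = 521.0 + 105.7 = 626.7 MeV.
(pc)² = E² − (m₀c²)² = (626.7)² − (105.7)² = 3.816 × 10⁵ MeV², so pc = 617.7 MeV.
λ = hc/(pc) = 1240 MeV·fm / 617.7 MeV = 2.01 fm.

λ = 2.01 fm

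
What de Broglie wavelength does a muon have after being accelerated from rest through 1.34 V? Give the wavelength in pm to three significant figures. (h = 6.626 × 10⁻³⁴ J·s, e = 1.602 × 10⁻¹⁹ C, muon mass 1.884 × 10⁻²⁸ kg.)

λ = 73.7 pm

KE = eV = 1.602 × 10⁻¹⁹ × 1.340 = 2.147 × 10⁻¹⁹ J.
p = √(2mKE) = √(2 × 1.884 × 10⁻²⁸ × 2.147 × 10⁻¹⁹) = 8.994 × 10⁻²⁴ kg·m/s.
λ = h/p = 6.626 × 10⁻³⁴ / 8.994 × 10⁻²⁴ = 7.37 × 10⁻¹¹ m = 73.7 pm.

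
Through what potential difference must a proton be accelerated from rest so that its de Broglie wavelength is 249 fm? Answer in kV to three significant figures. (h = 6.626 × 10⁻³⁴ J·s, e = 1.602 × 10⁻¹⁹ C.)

V = 13.2 kV

p = h/λ = 6.626 × 10⁻³⁴ / 2.490 × 10⁻¹³ = 2.661 × 10⁻²¹ kg·m/s.
KE = p²/(2m) = 2.116 × 10⁻¹⁵ J.
V = KE/e = 2.116 × 10⁻¹⁵ / (1.602 × 10⁻¹⁹) = 13.2 kV.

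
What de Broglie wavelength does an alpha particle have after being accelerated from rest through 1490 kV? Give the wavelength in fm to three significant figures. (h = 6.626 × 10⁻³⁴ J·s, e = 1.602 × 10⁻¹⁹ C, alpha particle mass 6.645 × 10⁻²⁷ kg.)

KE = 2eV = 2 × 1.602 × 10⁻¹⁹ × 1.490 × 10⁶ = 4.774 × 10⁻¹³ J.
p = √(2mKE) = √(2 × 6.645 × 10⁻²⁷ × 4.774 × 10⁻¹³) = 7.965 × 10⁻²⁰ kg·m/s.
λ = h/p = 6.626 × 10⁻³⁴ / 7.965 × 10⁻²⁰ = 8.32 × 10⁻¹⁵ m = 8.32 fm.

λ = 8.32 fm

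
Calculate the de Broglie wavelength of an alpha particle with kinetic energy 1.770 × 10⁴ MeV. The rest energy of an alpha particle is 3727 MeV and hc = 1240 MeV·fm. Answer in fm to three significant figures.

Total energy E = KE + m₀c² = 1.770 × 10⁴ + 3727 = 21427 MeV.
(pc)² = E² − (m₀c²)² = (21427)² − (3727)² = 4.452 × 10⁸ MeV², so pc = 2.110 × 10⁴ MeV.
λ = hc/(pc) = 1240 MeV·fm / 2.110 × 10⁴ MeV = 0.0588 fm.

λ = 0.0588 fm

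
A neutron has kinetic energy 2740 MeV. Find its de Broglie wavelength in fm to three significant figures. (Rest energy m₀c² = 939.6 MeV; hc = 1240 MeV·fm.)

Total energy E = KE + m₀c² = 2740 + 939.6 = 3679.6 MeV.
(pc)² = E² − (m₀c²)² = (3679.6)² − (939.6)² = 1.266 × 10⁷ MeV², so pc = 3558 MeV.
λ = hc/(pc) = 1240 MeV·fm / 3558 MeV = 0.349 fm.

λ = 0.349 fm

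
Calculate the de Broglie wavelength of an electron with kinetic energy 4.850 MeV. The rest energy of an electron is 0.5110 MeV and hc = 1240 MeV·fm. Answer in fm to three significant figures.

Total energy E = KE + m₀c² = 4.850 + 0.5110 = 5.3610 MeV.
(pc)² = E² − (m₀c²)² = (5.3610)² − (0.5110)² = 28.48 MeV², so pc = 5.337 MeV.
λ = hc/(pc) = 1240 MeV·fm / 5.337 MeV = 232 fm.

λ = 232 fm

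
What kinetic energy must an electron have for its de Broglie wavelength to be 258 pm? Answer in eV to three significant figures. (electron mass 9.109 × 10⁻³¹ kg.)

KE = 22.6 eV

p = h/λ = 6.626 × 10⁻³⁴ / 2.580 × 10⁻¹⁰ = 2.568 × 10⁻²⁴ kg·m/s.
KE = p²/(2m) = (2.568 × 10⁻²⁴)² / (2 × 9.109 × 10⁻³¹) = 3.620 × 10⁻¹⁸ J = 22.6 eV.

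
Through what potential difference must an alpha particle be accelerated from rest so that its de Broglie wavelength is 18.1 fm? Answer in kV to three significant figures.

V = 315 kV

p = h/λ = 6.626 × 10⁻³⁴ / 1.810 × 10⁻¹⁴ = 3.661 × 10⁻²⁰ kg·m/s.
KE = p²/(2m) = 1.008 × 10⁻¹³ J.
V = KE/2e = 1.008 × 10⁻¹³ / (2 × 1.602 × 10⁻¹⁹) = 315 kV.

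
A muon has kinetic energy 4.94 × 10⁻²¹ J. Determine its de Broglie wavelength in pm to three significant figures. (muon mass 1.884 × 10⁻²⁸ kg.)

λ = 486 pm

p = √(2mKE) = √(2 × 1.884 × 10⁻²⁸ × 4.940 × 10⁻²¹) = 1.364 × 10⁻²⁴ kg·m/s.
λ = h/p = 6.626 × 10⁻³⁴ / 1.364 × 10⁻²⁴ = 4.86 × 10⁻¹⁰ m = 486 pm.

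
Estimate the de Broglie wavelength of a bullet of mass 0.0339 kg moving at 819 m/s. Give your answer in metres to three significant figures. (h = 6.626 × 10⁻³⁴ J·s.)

λ = 2.39 × 10⁻³⁵ m

p = mv = 0.0339 × 819 = 2.776 × 10¹ kg·m/s.
λ = h/p = 6.626 × 10⁻³⁴ / 2.776 × 10¹ = 2.39 × 10⁻³⁵ m.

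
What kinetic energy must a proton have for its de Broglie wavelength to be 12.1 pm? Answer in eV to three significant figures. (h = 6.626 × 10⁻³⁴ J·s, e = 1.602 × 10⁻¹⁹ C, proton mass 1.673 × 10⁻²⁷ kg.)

KE = 5.59 eV

p = h/λ = 6.626 × 10⁻³⁴ / 1.210 × 10⁻¹¹ = 5.476 × 10⁻²³ kg·m/s.
KE = p²/(2m) = (5.476 × 10⁻²³)² / (2 × 1.673 × 10⁻²⁷) = 8.962 × 10⁻¹⁹ J = 5.59 eV.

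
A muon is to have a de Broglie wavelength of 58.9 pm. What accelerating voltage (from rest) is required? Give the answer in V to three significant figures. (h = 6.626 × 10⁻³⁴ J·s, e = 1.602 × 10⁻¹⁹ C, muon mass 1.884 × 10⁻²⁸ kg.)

p = h/λ = 6.626 × 10⁻³⁴ / 5.890 × 10⁻¹¹ = 1.125 × 10⁻²³ kg·m/s.
KE = p²/(2m) = 3.359 × 10⁻¹⁹ J.
V = KE/e = 3.359 × 10⁻¹⁹ / (1.602 × 10⁻¹⁹) = 2.10 V.

V = 2.10 V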